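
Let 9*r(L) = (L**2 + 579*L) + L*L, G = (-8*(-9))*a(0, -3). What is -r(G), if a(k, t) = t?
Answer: 3528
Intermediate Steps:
G = -216 (G = -8*(-9)*(-3) = 72*(-3) = -216)
r(L) = 2*L**2/9 + 193*L/3 (r(L) = ((L**2 + 579*L) + L*L)/9 = ((L**2 + 579*L) + L**2)/9 = (2*L**2 + 579*L)/9 = 2*L**2/9 + 193*L/3)
-r(G) = -(-216)*(579 + 2*(-216))/9 = -(-216)*(579 - 432)/9 = -(-216)*147/9 = -1*(-3528) = 3528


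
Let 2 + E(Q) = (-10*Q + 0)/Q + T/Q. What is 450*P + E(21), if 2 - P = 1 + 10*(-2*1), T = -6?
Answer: 66064/7 ≈ 9437.7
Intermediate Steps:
E(Q) = -12 - 6/Q (E(Q) = -2 + ((-10*Q + 0)/Q - 6/Q) = -2 + ((-10*Q)/Q - 6/Q) = -2 + (-10 - 6/Q) = -12 - 6/Q)
P = 21 (P = 2 - (1 + 10*(-2*1)) = 2 - (1 + 10*(-2)) = 2 - (1 - 20) = 2 - 1*(-19) = 2 + 19 = 21)
450*P + E(21) = 450*21 + (-12 - 6/21) = 9450 + (-12 - 6*1/21) = 9450 + (-12 - 2/7) = 9450 - 86/7 = 66064/7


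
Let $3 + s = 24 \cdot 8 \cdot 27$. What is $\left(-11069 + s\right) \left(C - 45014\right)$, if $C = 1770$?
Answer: $254620672$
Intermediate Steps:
$s = 5181$ ($s = -3 + 24 \cdot 8 \cdot 27 = -3 + 192 \cdot 27 = -3 + 5184 = 5181$)
$\left(-11069 + s\right) \left(C - 45014\right) = \left(-11069 + 5181\right) \left(1770 - 45014\right) = \left(-5888\right) \left(-43244\right) = 254620672$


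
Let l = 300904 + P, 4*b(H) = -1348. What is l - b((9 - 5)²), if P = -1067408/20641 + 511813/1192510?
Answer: 7413664059865363/24614598910 ≈ 3.0119e+5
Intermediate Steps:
P = -1262330381947/24614598910 (P = -1067408*1/20641 + 511813*(1/1192510) = -1067408/20641 + 511813/1192510 = -1262330381947/24614598910 ≈ -51.284)
b(H) = -337 (b(H) = (¼)*(-1348) = -337)
l = 7405368940032693/24614598910 (l = 300904 - 1262330381947/24614598910 = 7405368940032693/24614598910 ≈ 3.0085e+5)
l - b((9 - 5)²) = 7405368940032693/24614598910 - 1*(-337) = 7405368940032693/24614598910 + 337 = 7413664059865363/24614598910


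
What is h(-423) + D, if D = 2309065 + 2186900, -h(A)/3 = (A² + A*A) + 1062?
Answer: 3419205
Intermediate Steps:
h(A) = -3186 - 6*A² (h(A) = -3*((A² + A*A) + 1062) = -3*((A² + A²) + 1062) = -3*(2*A² + 1062) = -3*(1062 + 2*A²) = -3186 - 6*A²)
D = 4495965
h(-423) + D = (-3186 - 6*(-423)²) + 4495965 = (-3186 - 6*178929) + 4495965 = (-3186 - 1073574) + 4495965 = -1076760 + 4495965 = 3419205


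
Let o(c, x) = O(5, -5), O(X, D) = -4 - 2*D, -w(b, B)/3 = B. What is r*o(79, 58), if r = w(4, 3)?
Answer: -54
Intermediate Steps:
w(b, B) = -3*B
o(c, x) = 6 (o(c, x) = -4 - 2*(-5) = -4 + 10 = 6)
r = -9 (r = -3*3 = -9)
r*o(79, 58) = -9*6 = -54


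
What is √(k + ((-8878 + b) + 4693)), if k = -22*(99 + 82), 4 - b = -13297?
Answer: √5134 ≈ 71.652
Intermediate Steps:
b = 13301 (b = 4 - 1*(-13297) = 4 + 13297 = 13301)
k = -3982 (k = -22*181 = -3982)
√(k + ((-8878 + b) + 4693)) = √(-3982 + ((-8878 + 13301) + 4693)) = √(-3982 + (4423 + 4693)) = √(-3982 + 9116) = √5134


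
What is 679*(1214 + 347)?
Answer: 1059919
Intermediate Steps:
679*(1214 + 347) = 679*1561 = 1059919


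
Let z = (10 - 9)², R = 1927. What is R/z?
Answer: 1927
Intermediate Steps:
z = 1 (z = 1² = 1)
R/z = 1927/1 = 1927*1 = 1927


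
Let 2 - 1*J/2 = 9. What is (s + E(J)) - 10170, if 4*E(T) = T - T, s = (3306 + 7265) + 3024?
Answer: 3425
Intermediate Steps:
s = 13595 (s = 10571 + 3024 = 13595)
J = -14 (J = 4 - 2*9 = 4 - 18 = -14)
E(T) = 0 (E(T) = (T - T)/4 = (¼)*0 = 0)
(s + E(J)) - 10170 = (13595 + 0) - 10170 = 13595 - 10170 = 3425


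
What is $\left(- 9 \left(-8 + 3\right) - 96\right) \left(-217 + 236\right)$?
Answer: $-969$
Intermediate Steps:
$\left(- 9 \left(-8 + 3\right) - 96\right) \left(-217 + 236\right) = \left(\left(-9\right) \left(-5\right) - 96\right) 19 = \left(45 - 96\right) 19 = \left(-51\right) 19 = -969$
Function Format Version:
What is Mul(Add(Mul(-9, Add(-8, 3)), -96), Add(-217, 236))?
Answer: -969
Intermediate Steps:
Mul(Add(Mul(-9, Add(-8, 3)), -96), Add(-217, 236)) = Mul(Add(Mul(-9, -5), -96), 19) = Mul(Add(45, -96), 19) = Mul(-51, 19) = -969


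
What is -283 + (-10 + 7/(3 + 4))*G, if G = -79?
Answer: 428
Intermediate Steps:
-283 + (-10 + 7/(3 + 4))*G = -283 + (-10 + 7/(3 + 4))*(-79) = -283 + (-10 + 7/7)*(-79) = -283 + (-10 + (1/7)*7)*(-79) = -283 + (-10 + 1)*(-79) = -283 - 9*(-79) = -283 + 711 = 428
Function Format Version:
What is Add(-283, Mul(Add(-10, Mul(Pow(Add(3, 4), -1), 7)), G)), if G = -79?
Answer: 428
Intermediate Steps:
Add(-283, Mul(Add(-10, Mul(Pow(Add(3, 4), -1), 7)), G)) = Add(-283, Mul(Add(-10, Mul(Pow(Add(3, 4), -1), 7)), -79)) = Add(-283, Mul(Add(-10, Mul(Pow(7, -1), 7)), -79)) = Add(-283, Mul(Add(-10, Mul(Rational(1, 7), 7)), -79)) = Add(-283, Mul(Add(-10, 1), -79)) = Add(-283, Mul(-9, -79)) = Add(-283, 711) = 428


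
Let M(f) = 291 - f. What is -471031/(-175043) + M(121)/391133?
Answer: 16751411403/6224099429 ≈ 2.6914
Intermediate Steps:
-471031/(-175043) + M(121)/391133 = -471031/(-175043) + (291 - 1*121)/391133 = -471031*(-1/175043) + (291 - 121)*(1/391133) = 42821/15913 + 170*(1/391133) = 42821/15913 + 170/391133 = 16751411403/6224099429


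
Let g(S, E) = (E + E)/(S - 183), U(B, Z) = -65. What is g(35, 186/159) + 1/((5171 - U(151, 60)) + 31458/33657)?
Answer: -1799347811/115214966370 ≈ -0.015617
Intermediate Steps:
g(S, E) = 2*E/(-183 + S) (g(S, E) = (2*E)/(-183 + S) = 2*E/(-183 + S))
g(35, 186/159) + 1/((5171 - U(151, 60)) + 31458/33657) = 2*(186/159)/(-183 + 35) + 1/((5171 - 1*(-65)) + 31458/33657) = 2*(186*(1/159))/(-148) + 1/((5171 + 65) + 31458*(1/33657)) = 2*(62/53)*(-1/148) + 1/(5236 + 10486/11219) = -31/1961 + 1/(58753170/11219) = -31/1961 + 11219/58753170 = -1799347811/115214966370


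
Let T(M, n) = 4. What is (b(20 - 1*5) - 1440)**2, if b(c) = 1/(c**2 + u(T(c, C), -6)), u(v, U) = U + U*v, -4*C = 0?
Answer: 78848078401/38025 ≈ 2.0736e+6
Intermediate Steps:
C = 0 (C = -1/4*0 = 0)
b(c) = 1/(-30 + c**2) (b(c) = 1/(c**2 - 6*(1 + 4)) = 1/(c**2 - 6*5) = 1/(c**2 - 30) = 1/(-30 + c**2))
(b(20 - 1*5) - 1440)**2 = (1/(-30 + (20 - 1*5)**2) - 1440)**2 = (1/(-30 + (20 - 5)**2) - 1440)**2 = (1/(-30 + 15**2) - 1440)**2 = (1/(-30 + 225) - 1440)**2 = (1/195 - 1440)**2 = (-280799/195)**2 = 78848078401/38025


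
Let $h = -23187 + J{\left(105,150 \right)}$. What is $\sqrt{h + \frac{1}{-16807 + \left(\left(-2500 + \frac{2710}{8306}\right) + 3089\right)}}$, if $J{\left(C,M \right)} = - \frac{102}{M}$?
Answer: $\frac{3 i \sqrt{292183561702173189763}}{336759995} \approx 152.27 i$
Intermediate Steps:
$h = - \frac{579692}{25}$ ($h = -23187 - \frac{102}{150} = -23187 - \frac{17}{25} = - \frac{579692}{25} \approx -23188.0$)
$\sqrt{h + \frac{1}{-16807 + \left(\left(-2500 + \frac{2710}{8306}\right) + 3089\right)}} = \sqrt{- \frac{579692}{25} + \frac{1}{-16807 + \left(\left(-2500 + \frac{2710}{8306}\right) + 3089\right)}} = \sqrt{- \frac{579692}{25} + \frac{1}{-16807 + \left(\left(-2500 + 2710 \cdot \frac{1}{8306}\right) + 3089\right)}} = \sqrt{- \frac{579692}{25} + \frac{1}{-16807 + \left(\left(-2500 + \frac{1355}{4153}\right) + 3089\right)}} = \sqrt{- \frac{579692}{25} + \frac{1}{-16807 + \left(- \frac{10381145}{4153} + 3089\right)}} = \sqrt{- \frac{579692}{25} + \frac{1}{-16807 + \frac{2447472}{4153}}} = \sqrt{- \frac{579692}{25} + \frac{1}{- \frac{67351999}{4153}}} = \sqrt{- \frac{579692}{25} - \frac{4153}{67351999}} = \sqrt{- \frac{39043415108133}{1683799975}} = \frac{3 i \sqrt{292183561702173189763}}{336759995}$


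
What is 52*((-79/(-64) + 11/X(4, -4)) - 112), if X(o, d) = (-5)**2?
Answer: -2294773/400 ≈ -5736.9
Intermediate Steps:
X(o, d) = 25
52*((-79/(-64) + 11/X(4, -4)) - 112) = 52*((-79/(-64) + 11/25) - 112) = 52*((-79*(-1/64) + 11*(1/25)) - 112) = 52*((79/64 + 11/25) - 112) = 52*(2679/1600 - 112) = 52*(-176521/1600) = -2294773/400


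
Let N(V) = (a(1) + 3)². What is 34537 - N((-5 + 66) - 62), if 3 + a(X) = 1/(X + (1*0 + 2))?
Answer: 310832/9 ≈ 34537.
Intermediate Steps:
a(X) = -3 + 1/(2 + X) (a(X) = -3 + 1/(X + (1*0 + 2)) = -3 + 1/(X + (0 + 2)) = -3 + 1/(X + 2) = -3 + 1/(2 + X))
N(V) = ⅑ (N(V) = ((-5 - 3*1)/(2 + 1) + 3)² = ((-5 - 3)/3 + 3)² = ((⅓)*(-8) + 3)² = (-8/3 + 3)² = (⅓)² = ⅑)
34537 - N((-5 + 66) - 62) = 34537 - 1*⅑ = 34537 - ⅑ = 310832/9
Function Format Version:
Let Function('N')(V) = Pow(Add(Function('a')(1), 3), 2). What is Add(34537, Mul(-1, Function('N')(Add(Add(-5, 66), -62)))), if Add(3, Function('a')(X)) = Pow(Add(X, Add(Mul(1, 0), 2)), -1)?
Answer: Rational(310832, 9) ≈ 34537.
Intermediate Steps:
Function('a')(X) = Add(-3, Pow(Add(2, X), -1)) (Function('a')(X) = Add(-3, Pow(Add(X, Add(Mul(1, 0), 2)), -1)) = Add(-3, Pow(Add(X, Add(0, 2)), -1)) = Add(-3, Pow(Add(X, 2), -1)) = Add(-3, Pow(Add(2, X), -1)))
Function('N')(V) = Rational(1, 9) (Function('N')(V) = Pow(Add(Mul(Pow(Add(2, 1), -1), Add(-5, Mul(-3, 1))), 3), 2) = Pow(Add(Mul(Pow(3, -1), Add(-5, -3)), 3), 2) = Pow(Add(Mul(Rational(1, 3), -8), 3), 2) = Pow(Add(Rational(-8, 3), 3), 2) = Pow(Rational(1, 3), 2) = Rational(1, 9))
Add(34537, Mul(-1, Function('N')(Add(Add(-5, 66), -62)))) = Add(34537, Mul(-1, Rational(1, 9))) = Add(34537, Rational(-1, 9)) = Rational(310832, 9)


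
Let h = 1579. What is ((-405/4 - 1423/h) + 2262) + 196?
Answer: 14879541/6316 ≈ 2355.8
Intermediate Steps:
((-405/4 - 1423/h) + 2262) + 196 = ((-405/4 - 1423/1579) + 2262) + 196 = (-645187/6316 + 2262) + 196 = 13641605/6316 + 196 = 14879541/6316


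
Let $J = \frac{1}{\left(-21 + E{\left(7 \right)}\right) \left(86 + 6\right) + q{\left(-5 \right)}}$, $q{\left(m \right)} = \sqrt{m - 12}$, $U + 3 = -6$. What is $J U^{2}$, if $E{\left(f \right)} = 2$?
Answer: $- \frac{47196}{1018507} - \frac{27 i \sqrt{17}}{1018507} \approx -0.046338 - 0.0001093 i$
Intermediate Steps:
$U = -9$ ($U = -3 - 6 = -9$)
$q{\left(m \right)} = \sqrt{-12 + m}$
$J = \frac{1}{-1748 + i \sqrt{17}}$ ($J = \frac{1}{\left(-21 + 2\right) \left(86 + 6\right) + \sqrt{-12 - 5}} = \frac{1}{\left(-19\right) 92 + \sqrt{-17}} = \frac{1}{-1748 + i \sqrt{17}} \approx -0.00057208 - 1.349 \cdot 10^{-6} i$)
$J U^{2} = \left(- \frac{1748}{3055521} - \frac{i \sqrt{17}}{3055521}\right) \left(-9\right)^{2} = \left(- \frac{1748}{3055521} - \frac{i \sqrt{17}}{3055521}\right) 81 = - \frac{47196}{1018507} - \frac{27 i \sqrt{17}}{1018507}$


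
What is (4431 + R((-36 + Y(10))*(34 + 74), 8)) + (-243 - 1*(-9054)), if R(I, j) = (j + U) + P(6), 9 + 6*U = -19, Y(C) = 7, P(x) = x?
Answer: 39754/3 ≈ 13251.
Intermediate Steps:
U = -14/3 (U = -3/2 + (⅙)*(-19) = -3/2 - 19/6 = -14/3 ≈ -4.6667)
R(I, j) = 4/3 + j (R(I, j) = (j - 14/3) + 6 = (-14/3 + j) + 6 = 4/3 + j)
(4431 + R((-36 + Y(10))*(34 + 74), 8)) + (-243 - 1*(-9054)) = (4431 + (4/3 + 8)) + (-243 - 1*(-9054)) = (4431 + 28/3) + (-243 + 9054) = 13321/3 + 8811 = 39754/3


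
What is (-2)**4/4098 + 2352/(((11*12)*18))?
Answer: 67198/67617 ≈ 0.99380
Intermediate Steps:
(-2)**4/4098 + 2352/(((11*12)*18)) = 16*(1/4098) + 2352/((132*18)) = 8/2049 + 2352/2376 = 8/2049 + 2352*(1/2376) = 8/2049 + 98/99 = 67198/67617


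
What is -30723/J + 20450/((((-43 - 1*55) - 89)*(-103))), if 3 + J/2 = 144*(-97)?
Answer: 387723201/179396954 ≈ 2.1613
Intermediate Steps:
J = -27942 (J = -6 + 2*(144*(-97)) = -6 + 2*(-13968) = -6 - 27936 = -27942)
-30723/J + 20450/((((-43 - 1*55) - 89)*(-103))) = -30723/(-27942) + 20450/((((-43 - 1*55) - 89)*(-103))) = -30723*(-1/27942) + 20450/((((-43 - 55) - 89)*(-103))) = 10241/9314 + 20450/(((-98 - 89)*(-103))) = 10241/9314 + 20450/((-187*(-103))) = 10241/9314 + 20450/19261 = 387723201/179396954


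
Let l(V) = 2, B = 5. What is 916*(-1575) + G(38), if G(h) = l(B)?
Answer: -1442698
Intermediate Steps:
G(h) = 2
916*(-1575) + G(38) = 916*(-1575) + 2 = -1442700 + 2 = -1442698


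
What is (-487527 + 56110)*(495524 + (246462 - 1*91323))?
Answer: -280707079471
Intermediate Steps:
(-487527 + 56110)*(495524 + (246462 - 1*91323)) = -431417*(495524 + (246462 - 91323)) = -431417*(495524 + 155139) = -431417*650663 = -280707079471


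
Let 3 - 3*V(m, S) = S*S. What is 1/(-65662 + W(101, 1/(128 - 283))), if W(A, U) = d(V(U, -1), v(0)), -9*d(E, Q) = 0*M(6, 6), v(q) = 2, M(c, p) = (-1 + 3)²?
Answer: -1/65662 ≈ -1.5230e-5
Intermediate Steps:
M(c, p) = 4 (M(c, p) = 2² = 4)
V(m, S) = 1 - S²/3 (V(m, S) = 1 - S*S/3 = 1 - S²/3)
d(E, Q) = 0 (d(E, Q) = -0*4 = -⅑*0 = 0)
W(A, U) = 0
1/(-65662 + W(101, 1/(128 - 283))) = 1/(-65662 + 0) = 1/(-65662) = -1/65662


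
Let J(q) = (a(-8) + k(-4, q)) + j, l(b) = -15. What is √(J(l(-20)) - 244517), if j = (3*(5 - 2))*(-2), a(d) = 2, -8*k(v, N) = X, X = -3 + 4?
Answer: I*√3912530/4 ≈ 494.5*I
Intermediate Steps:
X = 1
k(v, N) = -⅛ (k(v, N) = -⅛*1 = -⅛)
j = -18 (j = (3*3)*(-2) = 9*(-2) = -18)
J(q) = -129/8 (J(q) = (2 - ⅛) - 18 = 15/8 - 18 = -129/8)
√(J(l(-20)) - 244517) = √(-129/8 - 244517) = √(-1956265/8) = I*√3912530/4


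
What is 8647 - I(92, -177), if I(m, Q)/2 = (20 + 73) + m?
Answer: 8277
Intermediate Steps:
I(m, Q) = 186 + 2*m (I(m, Q) = 2*((20 + 73) + m) = 2*(93 + m) = 186 + 2*m)
8647 - I(92, -177) = 8647 - (186 + 2*92) = 8647 - (186 + 184) = 8647 - 1*370 = 8647 - 370 = 8277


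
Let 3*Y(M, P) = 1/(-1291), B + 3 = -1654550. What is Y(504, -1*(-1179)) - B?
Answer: 6408083768/3873 ≈ 1.6546e+6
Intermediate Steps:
B = -1654553 (B = -3 - 1654550 = -1654553)
Y(M, P) = -1/3873 (Y(M, P) = (⅓)/(-1291) = (⅓)*(-1/1291) = -1/3873)
Y(504, -1*(-1179)) - B = -1/3873 - 1*(-1654553) = -1/3873 + 1654553 = 6408083768/3873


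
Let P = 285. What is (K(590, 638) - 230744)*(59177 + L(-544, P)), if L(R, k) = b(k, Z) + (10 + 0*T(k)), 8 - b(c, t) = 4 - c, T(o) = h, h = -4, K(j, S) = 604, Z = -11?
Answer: -13687806640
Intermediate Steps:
T(o) = -4
b(c, t) = 4 + c (b(c, t) = 8 - (4 - c) = 8 + (-4 + c) = 4 + c)
L(R, k) = 14 + k (L(R, k) = (4 + k) + (10 + 0*(-4)) = (4 + k) + (10 + 0) = (4 + k) + 10 = 14 + k)
(K(590, 638) - 230744)*(59177 + L(-544, P)) = (604 - 230744)*(59177 + (14 + 285)) = -230140*(59177 + 299) = -230140*59476 = -13687806640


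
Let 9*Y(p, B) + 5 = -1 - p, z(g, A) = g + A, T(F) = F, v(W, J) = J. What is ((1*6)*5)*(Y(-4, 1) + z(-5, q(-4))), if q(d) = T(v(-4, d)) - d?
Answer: -470/3 ≈ -156.67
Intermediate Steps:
q(d) = 0 (q(d) = d - d = 0)
z(g, A) = A + g
Y(p, B) = -2/3 - p/9 (Y(p, B) = -5/9 + (-1 - p)/9 = -5/9 + (-1/9 - p/9) = -2/3 - p/9)
((1*6)*5)*(Y(-4, 1) + z(-5, q(-4))) = ((1*6)*5)*((-2/3 - 1/9*(-4)) + (0 - 5)) = (6*5)*((-2/3 + 4/9) - 5) = 30*(-2/9 - 5) = 30*(-47/9) = -470/3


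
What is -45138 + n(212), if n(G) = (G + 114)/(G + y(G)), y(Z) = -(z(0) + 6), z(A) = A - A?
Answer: -4649051/103 ≈ -45136.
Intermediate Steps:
z(A) = 0
y(Z) = -6 (y(Z) = -(0 + 6) = -1*6 = -6)
n(G) = (114 + G)/(-6 + G) (n(G) = (G + 114)/(G - 6) = (114 + G)/(-6 + G))
-45138 + n(212) = -45138 + (114 + 212)/(-6 + 212) = -45138 + 326/206 = -45138 + (1/206)*326 = -45138 + 163/103 = -4649051/103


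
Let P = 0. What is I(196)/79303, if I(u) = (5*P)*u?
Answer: 0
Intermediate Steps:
I(u) = 0 (I(u) = (5*0)*u = 0*u = 0)
I(196)/79303 = 0/79303 = 0*(1/79303) = 0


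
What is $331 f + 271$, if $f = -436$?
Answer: $-144045$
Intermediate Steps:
$331 f + 271 = 331 \left(-436\right) + 271 = -144316 + 271 = -144045$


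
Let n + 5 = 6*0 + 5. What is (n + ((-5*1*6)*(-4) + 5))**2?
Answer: 15625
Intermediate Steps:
n = 0 (n = -5 + (6*0 + 5) = -5 + (0 + 5) = -5 + 5 = 0)
(n + ((-5*1*6)*(-4) + 5))**2 = (0 + ((-5*1*6)*(-4) + 5))**2 = (0 + (-5*6*(-4) + 5))**2 = (0 + (-30*(-4) + 5))**2 = (0 + (120 + 5))**2 = (0 + 125)**2 = 125**2 = 15625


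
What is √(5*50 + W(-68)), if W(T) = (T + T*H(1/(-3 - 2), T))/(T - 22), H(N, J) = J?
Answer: 2*√11215/15 ≈ 14.120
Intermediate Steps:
W(T) = (T + T²)/(-22 + T) (W(T) = (T + T*T)/(T - 22) = (T + T²)/(-22 + T))
√(5*50 + W(-68)) = √(5*50 - 68*(1 - 68)/(-22 - 68)) = √(250 - 68*(-67)/(-90)) = √(250 - 68*(-1/90)*(-67)) = √(250 - 2278/45) = √(8972/45) = 2*√11215/15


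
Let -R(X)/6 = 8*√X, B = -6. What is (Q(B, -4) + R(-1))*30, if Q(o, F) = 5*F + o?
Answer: -780 - 1440*I ≈ -780.0 - 1440.0*I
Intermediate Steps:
R(X) = -48*√X
Q(o, F) = o + 5*F
(Q(B, -4) + R(-1))*30 = ((-6 + 5*(-4)) - 48*I)*30 = ((-6 - 20) - 48*I)*30 = (-26 - 48*I)*30 = -780 - 1440*I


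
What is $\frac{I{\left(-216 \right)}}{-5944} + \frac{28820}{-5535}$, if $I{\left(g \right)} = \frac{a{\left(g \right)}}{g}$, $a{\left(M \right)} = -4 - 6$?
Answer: $- \frac{137045069}{26320032} \approx -5.2069$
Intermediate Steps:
$a{\left(M \right)} = -10$ ($a{\left(M \right)} = -4 - 6 = -10$)
$I{\left(g \right)} = - \frac{10}{g}$
$\frac{I{\left(-216 \right)}}{-5944} + \frac{28820}{-5535} = \frac{\left(-10\right) \frac{1}{-216}}{-5944} + \frac{28820}{-5535} = \left(-10\right) \left(- \frac{1}{216}\right) \left(- \frac{1}{5944}\right) + 28820 \left(- \frac{1}{5535}\right) = \frac{5}{108} \left(- \frac{1}{5944}\right) - \frac{5764}{1107} = - \frac{5}{641952} - \frac{5764}{1107} = - \frac{137045069}{26320032}$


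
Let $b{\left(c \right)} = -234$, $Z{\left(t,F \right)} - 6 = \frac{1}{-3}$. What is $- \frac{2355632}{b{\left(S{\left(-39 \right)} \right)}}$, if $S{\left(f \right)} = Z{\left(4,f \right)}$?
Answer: $\frac{1177816}{117} \approx 10067.0$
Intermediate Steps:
$Z{\left(t,F \right)} = \frac{17}{3}$ ($Z{\left(t,F \right)} = 6 + \frac{1}{-3} = 6 - \frac{1}{3} = \frac{17}{3}$)
$S{\left(f \right)} = \frac{17}{3}$
$- \frac{2355632}{b{\left(S{\left(-39 \right)} \right)}} = - \frac{2355632}{-234} = \left(-2355632\right) \left(- \frac{1}{234}\right) = \frac{1177816}{117}$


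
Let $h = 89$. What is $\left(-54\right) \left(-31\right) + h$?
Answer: $1763$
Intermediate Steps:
$\left(-54\right) \left(-31\right) + h = \left(-54\right) \left(-31\right) + 89 = 1674 + 89 = 1763$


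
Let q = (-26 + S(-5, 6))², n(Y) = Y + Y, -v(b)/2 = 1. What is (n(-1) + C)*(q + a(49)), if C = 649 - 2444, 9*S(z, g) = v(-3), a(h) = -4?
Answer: -33167828/27 ≈ -1.2284e+6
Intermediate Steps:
v(b) = -2 (v(b) = -2*1 = -2)
n(Y) = 2*Y
S(z, g) = -2/9 (S(z, g) = (⅑)*(-2) = -2/9)
q = 55696/81 (q = (-26 - 2/9)² = (-236/9)² = 55696/81 ≈ 687.60)
C = -1795
(n(-1) + C)*(q + a(49)) = (2*(-1) - 1795)*(55696/81 - 4) = (-2 - 1795)*(55372/81) = -1797*55372/81 = -33167828/27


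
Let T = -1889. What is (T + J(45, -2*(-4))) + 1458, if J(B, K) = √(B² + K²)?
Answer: -431 + √2089 ≈ -385.29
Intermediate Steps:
(T + J(45, -2*(-4))) + 1458 = (-1889 + √(45² + (-2*(-4))²)) + 1458 = (-1889 + √(2025 + 8²)) + 1458 = (-1889 + √(2025 + 64)) + 1458 = (-1889 + √2089) + 1458 = -431 + √2089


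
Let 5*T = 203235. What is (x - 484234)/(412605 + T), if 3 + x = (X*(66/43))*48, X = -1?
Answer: -20825359/19489836 ≈ -1.0685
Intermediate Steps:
T = 40647 (T = (⅕)*203235 = 40647)
x = -3297/43 (x = -3 - 66/43*48 = -3 - 3168/43 = -3297/43 ≈ -76.674)
(x - 484234)/(412605 + T) = (-3297/43 - 484234)/(412605 + 40647) = -20825359/43/453252 = -20825359/43*1/453252 = -20825359/19489836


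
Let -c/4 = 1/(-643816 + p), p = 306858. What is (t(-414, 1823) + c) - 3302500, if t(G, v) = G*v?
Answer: -683556705336/168479 ≈ -4.0572e+6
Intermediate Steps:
c = 2/168479 (c = -4/(-643816 + 306858) = -4/(-336958) = -4*(-1/336958) = 2/168479 ≈ 1.1871e-5)
(t(-414, 1823) + c) - 3302500 = (-414*1823 + 2/168479) - 3302500 = (-754722 + 2/168479) - 3302500 = -127154807836/168479 - 3302500 = -683556705336/168479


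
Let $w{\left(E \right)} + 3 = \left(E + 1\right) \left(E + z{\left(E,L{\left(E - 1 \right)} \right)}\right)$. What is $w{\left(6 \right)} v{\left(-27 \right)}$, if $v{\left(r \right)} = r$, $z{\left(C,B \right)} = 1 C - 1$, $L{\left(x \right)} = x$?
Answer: $-1998$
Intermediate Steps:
$z{\left(C,B \right)} = -1 + C$ ($z{\left(C,B \right)} = C - 1 = -1 + C$)
$w{\left(E \right)} = -3 + \left(1 + E\right) \left(-1 + 2 E\right)$ ($w{\left(E \right)} = -3 + \left(E + 1\right) \left(E + \left(-1 + E\right)\right) = -3 + \left(1 + E\right) \left(-1 + 2 E\right)$)
$w{\left(6 \right)} v{\left(-27 \right)} = \left(-4 + 6 + 2 \cdot 6^{2}\right) \left(-27\right) = \left(-4 + 6 + 2 \cdot 36\right) \left(-27\right) = \left(-4 + 6 + 72\right) \left(-27\right) = 74 \left(-27\right) = -1998$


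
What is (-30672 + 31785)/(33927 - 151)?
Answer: 1113/33776 ≈ 0.032952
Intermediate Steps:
(-30672 + 31785)/(33927 - 151) = 1113/33776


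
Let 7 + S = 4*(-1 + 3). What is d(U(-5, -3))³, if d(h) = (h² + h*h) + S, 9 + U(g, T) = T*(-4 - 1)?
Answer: 389017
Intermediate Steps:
U(g, T) = -9 - 5*T (U(g, T) = -9 + T*(-4 - 1) = -9 + T*(-5) = -9 - 5*T)
S = 1 (S = -7 + 4*(-1 + 3) = -7 + 4*2 = -7 + 8 = 1)
d(h) = 1 + 2*h² (d(h) = (h² + h*h) + 1 = (h² + h²) + 1 = 2*h² + 1 = 1 + 2*h²)
d(U(-5, -3))³ = (1 + 2*(-9 - 5*(-3))²)³ = (1 + 2*(-9 + 15)²)³ = (1 + 2*6²)³ = (1 + 2*36)³ = (1 + 72)³ = 73³ = 389017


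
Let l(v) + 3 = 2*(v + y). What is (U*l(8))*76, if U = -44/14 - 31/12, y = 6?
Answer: -228475/21 ≈ -10880.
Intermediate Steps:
l(v) = 9 + 2*v (l(v) = -3 + 2*(v + 6) = -3 + 2*(6 + v) = -3 + (12 + 2*v) = 9 + 2*v)
U = -481/84 (U = -44*1/14 - 31*1/12 = -22/7 - 31/12 = -481/84 ≈ -5.7262)
(U*l(8))*76 = -481*(9 + 2*8)/84*76 = -481*(9 + 16)/84*76 = -481/84*25*76 = -12025/84*76 = -228475/21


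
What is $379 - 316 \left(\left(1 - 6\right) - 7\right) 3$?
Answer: $11755$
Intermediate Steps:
$379 - 316 \left(\left(1 - 6\right) - 7\right) 3 = 379 - 316 \left(-5 - 7\right) 3 = 379 - 316 \left(\left(-12\right) 3\right) = 379 - -11376 = 379 + 11376 = 11755$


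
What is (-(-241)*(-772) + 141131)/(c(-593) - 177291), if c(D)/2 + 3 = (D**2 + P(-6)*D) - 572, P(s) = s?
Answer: -44921/531973 ≈ -0.084442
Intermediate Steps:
c(D) = -1150 - 12*D + 2*D**2 (c(D) = -6 + 2*((D**2 - 6*D) - 572) = -6 + 2*(-572 + D**2 - 6*D) = -6 + (-1144 - 12*D + 2*D**2) = -1150 - 12*D + 2*D**2)
(-(-241)*(-772) + 141131)/(c(-593) - 177291) = (-(-241)*(-772) + 141131)/((-1150 - 12*(-593) + 2*(-593)**2) - 177291) = (-241*772 + 141131)/((-1150 + 7116 + 2*351649) - 177291) = (-186052 + 141131)/((-1150 + 7116 + 703298) - 177291) = -44921/(709264 - 177291) = -44921/531973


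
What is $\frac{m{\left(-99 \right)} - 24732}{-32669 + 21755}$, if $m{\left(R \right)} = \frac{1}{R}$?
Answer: $\frac{2448469}{1080486} \approx 2.2661$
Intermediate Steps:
$\frac{m{\left(-99 \right)} - 24732}{-32669 + 21755} = \frac{\frac{1}{-99} - 24732}{-32669 + 21755} = \frac{- \frac{1}{99} - 24732}{-10914} = \left(- \frac{2448469}{99}\right) \left(- \frac{1}{10914}\right) = \frac{2448469}{1080486}$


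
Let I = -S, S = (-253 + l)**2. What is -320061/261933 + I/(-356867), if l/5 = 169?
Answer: -1067672475/4451202091 ≈ -0.23986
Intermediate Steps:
l = 845 (l = 5*169 = 845)
S = 350464 (S = (-253 + 845)**2 = 592**2 = 350464)
I = -350464 (I = -1*350464 = -350464)
-320061/261933 + I/(-356867) = -320061/261933 - 350464/(-356867) = -320061*1/261933 - 350464*(-1/356867) = -15241/12473 + 350464/356867 = -1067672475/4451202091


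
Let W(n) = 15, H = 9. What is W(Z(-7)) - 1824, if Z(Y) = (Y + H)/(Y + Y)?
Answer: -1809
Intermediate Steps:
Z(Y) = (9 + Y)/(2*Y) (Z(Y) = (Y + 9)/(Y + Y) = (9 + Y)/((2*Y)) = (9 + Y)*(1/(2*Y)) = (9 + Y)/(2*Y))
W(Z(-7)) - 1824 = 15 - 1824 = -1809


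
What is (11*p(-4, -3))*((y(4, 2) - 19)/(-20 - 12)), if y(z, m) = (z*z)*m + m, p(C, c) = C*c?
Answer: -495/8 ≈ -61.875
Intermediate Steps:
y(z, m) = m + m*z**2 (y(z, m) = z**2*m + m = m*z**2 + m = m + m*z**2)
(11*p(-4, -3))*((y(4, 2) - 19)/(-20 - 12)) = (11*(-4*(-3)))*((2*(1 + 4**2) - 19)/(-20 - 12)) = (11*12)*((2*(1 + 16) - 19)/(-32)) = 132*((2*17 - 19)*(-1/32)) = 132*((34 - 19)*(-1/32)) = 132*(15*(-1/32)) = 132*(-15/32) = -495/8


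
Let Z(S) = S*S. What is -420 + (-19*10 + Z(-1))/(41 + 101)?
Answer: -59829/142 ≈ -421.33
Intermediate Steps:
Z(S) = S²
-420 + (-19*10 + Z(-1))/(41 + 101) = -420 + (-19*10 + (-1)²)/(41 + 101) = -420 + (-190 + 1)/142 = -420 - 189*1/142 = -420 - 189/142 = -59829/142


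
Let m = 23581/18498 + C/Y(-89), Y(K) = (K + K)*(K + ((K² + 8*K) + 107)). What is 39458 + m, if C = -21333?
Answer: 8694174614628/220332761 ≈ 39459.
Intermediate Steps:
Y(K) = 2*K*(107 + K² + 9*K) (Y(K) = (2*K)*(K + (107 + K² + 8*K)) = (2*K)*(107 + K² + 9*K) = 2*K*(107 + K² + 9*K))
m = 284531090/220332761 (m = 23581/18498 - 21333*(-1/(178*(107 + (-89)² + 9*(-89)))) = 23581*(1/18498) - 21333*(-1/(178*(107 + 7921 - 801))) = 23581/18498 - 21333/(2*(-89)*7227) = 23581/18498 - 21333/(-1286406) = 23581/18498 - 21333*(-1/1286406) = 23581/18498 + 7111/428802 = 284531090/220332761 ≈ 1.2914)
39458 + m = 39458 + 284531090/220332761 = 8694174614628/220332761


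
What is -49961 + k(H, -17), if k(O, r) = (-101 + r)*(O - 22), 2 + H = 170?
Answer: -67189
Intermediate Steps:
H = 168 (H = -2 + 170 = 168)
k(O, r) = (-101 + r)*(-22 + O)
-49961 + k(H, -17) = -49961 + (2222 - 101*168 - 22*(-17) + 168*(-17)) = -49961 + (2222 - 16968 + 374 - 2856) = -49961 - 17228 = -67189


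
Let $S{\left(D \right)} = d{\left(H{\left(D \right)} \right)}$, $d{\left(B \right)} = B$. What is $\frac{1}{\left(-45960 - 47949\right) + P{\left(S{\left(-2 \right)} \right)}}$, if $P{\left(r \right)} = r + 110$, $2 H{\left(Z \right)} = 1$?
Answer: $- \frac{2}{187597} \approx -1.0661 \cdot 10^{-5}$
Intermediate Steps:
$H{\left(Z \right)} = \frac{1}{2}$ ($H{\left(Z \right)} = \frac{1}{2} \cdot 1 = \frac{1}{2}$)
$S{\left(D \right)} = \frac{1}{2}$
$P{\left(r \right)} = 110 + r$
$\frac{1}{\left(-45960 - 47949\right) + P{\left(S{\left(-2 \right)} \right)}} = \frac{1}{\left(-45960 - 47949\right) + \left(110 + \frac{1}{2}\right)} = \frac{1}{-93909 + \frac{221}{2}} = \frac{1}{- \frac{187597}{2}} = - \frac{2}{187597}$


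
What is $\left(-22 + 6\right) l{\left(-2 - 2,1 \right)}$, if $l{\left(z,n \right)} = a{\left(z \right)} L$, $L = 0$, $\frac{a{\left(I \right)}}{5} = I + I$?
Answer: $0$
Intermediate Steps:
$a{\left(I \right)} = 10 I$ ($a{\left(I \right)} = 5 \left(I + I\right) = 5 \cdot 2 I = 10 I$)
$l{\left(z,n \right)} = 0$ ($l{\left(z,n \right)} = 10 z 0 = 0$)
$\left(-22 + 6\right) l{\left(-2 - 2,1 \right)} = \left(-22 + 6\right) 0 = \left(-16\right) 0 = 0$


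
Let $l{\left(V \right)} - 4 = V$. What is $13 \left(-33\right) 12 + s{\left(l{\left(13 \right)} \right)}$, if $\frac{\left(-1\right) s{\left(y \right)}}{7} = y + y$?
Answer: $-5386$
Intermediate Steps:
$l{\left(V \right)} = 4 + V$
$s{\left(y \right)} = - 14 y$ ($s{\left(y \right)} = - 7 \left(y + y\right) = - 7 \cdot 2 y = - 14 y$)
$13 \left(-33\right) 12 + s{\left(l{\left(13 \right)} \right)} = 13 \left(-33\right) 12 - 14 \left(4 + 13\right) = \left(-429\right) 12 - 238 = -5148 - 238 = -5386$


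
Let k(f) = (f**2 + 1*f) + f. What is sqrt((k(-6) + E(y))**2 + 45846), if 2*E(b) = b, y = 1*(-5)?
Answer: sqrt(185233)/2 ≈ 215.19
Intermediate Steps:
y = -5
E(b) = b/2
k(f) = f**2 + 2*f (k(f) = (f**2 + f) + f = (f + f**2) + f = f**2 + 2*f)
sqrt((k(-6) + E(y))**2 + 45846) = sqrt((-6*(2 - 6) + (1/2)*(-5))**2 + 45846) = sqrt((-6*(-4) - 5/2)**2 + 45846) = sqrt((24 - 5/2)**2 + 45846) = sqrt((43/2)**2 + 45846) = sqrt(1849/4 + 45846) = sqrt(185233/4) = sqrt(185233)/2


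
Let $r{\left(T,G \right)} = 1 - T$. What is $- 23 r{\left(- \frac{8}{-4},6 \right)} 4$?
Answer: $92$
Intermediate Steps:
$- 23 r{\left(- \frac{8}{-4},6 \right)} 4 = - 23 \left(1 - - \frac{8}{-4}\right) 4 = - 23 \left(1 - \left(-8\right) \left(- \frac{1}{4}\right)\right) 4 = - 23 \left(1 - 2\right) 4 = \left(-23\right) \left(-1\right) 4 = 23 \cdot 4 = 92$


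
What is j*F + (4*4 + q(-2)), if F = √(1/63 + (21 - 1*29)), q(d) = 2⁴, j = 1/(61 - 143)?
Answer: 32 - I*√3521/1722 ≈ 32.0 - 0.034459*I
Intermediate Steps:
j = -1/82 (j = 1/(-82) = -1/82 ≈ -0.012195)
q(d) = 16
F = I*√3521/21 (F = √(1/63 + (21 - 29)) = √(1/63 - 8) = √(-503/63) = I*√3521/21 ≈ 2.8256*I)
j*F + (4*4 + q(-2)) = -I*√3521/1722 + (4*4 + 16) = -I*√3521/1722 + (16 + 16) = -I*√3521/1722 + 32 = 32 - I*√3521/1722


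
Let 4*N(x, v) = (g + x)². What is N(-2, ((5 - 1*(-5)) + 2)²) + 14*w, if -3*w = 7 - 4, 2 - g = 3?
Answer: -47/4 ≈ -11.750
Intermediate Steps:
g = -1 (g = 2 - 1*3 = 2 - 3 = -1)
N(x, v) = (-1 + x)²/4
w = -1 (w = -(7 - 4)/3 = -⅓*3 = -1)
N(-2, ((5 - 1*(-5)) + 2)²) + 14*w = (-1 - 2)²/4 + 14*(-1) = (¼)*(-3)² - 14 = (¼)*9 - 14 = 9/4 - 14 = -47/4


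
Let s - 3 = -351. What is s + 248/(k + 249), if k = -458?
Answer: -72980/209 ≈ -349.19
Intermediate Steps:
s = -348 (s = 3 - 351 = -348)
s + 248/(k + 249) = -348 + 248/(-458 + 249) = -348 + 248/(-209) = -348 + 248*(-1/209) = -348 - 248/209 = -72980/209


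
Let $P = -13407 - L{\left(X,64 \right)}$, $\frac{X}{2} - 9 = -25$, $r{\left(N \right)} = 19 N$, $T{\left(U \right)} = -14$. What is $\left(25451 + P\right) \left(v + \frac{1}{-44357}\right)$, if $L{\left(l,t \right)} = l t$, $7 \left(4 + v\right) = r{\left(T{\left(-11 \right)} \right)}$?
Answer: $- \frac{26253325540}{44357} \approx -5.9186 \cdot 10^{5}$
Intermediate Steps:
$X = -32$ ($X = 18 + 2 \left(-25\right) = 18 - 50 = -32$)
$v = -42$ ($v = -4 + \frac{19 \left(-14\right)}{7} = -4 + \frac{1}{7} \left(-266\right) = -4 - 38 = -42$)
$P = -11359$ ($P = -13407 - \left(-32\right) 64 = -13407 - -2048 = -13407 + 2048 = -11359$)
$\left(25451 + P\right) \left(v + \frac{1}{-44357}\right) = \left(25451 - 11359\right) \left(-42 + \frac{1}{-44357}\right) = 14092 \left(-42 - \frac{1}{44357}\right) = 14092 \left(- \frac{1862995}{44357}\right) = - \frac{26253325540}{44357}$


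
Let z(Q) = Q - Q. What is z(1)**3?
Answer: 0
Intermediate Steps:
z(Q) = 0
z(1)**3 = 0**3 = 0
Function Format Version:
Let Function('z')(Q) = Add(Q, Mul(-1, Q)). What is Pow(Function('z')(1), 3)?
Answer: 0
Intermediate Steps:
Function('z')(Q) = 0
Pow(Function('z')(1), 3) = Pow(0, 3) = 0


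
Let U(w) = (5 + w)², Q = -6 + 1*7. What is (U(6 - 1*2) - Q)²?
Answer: 6400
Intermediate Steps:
Q = 1 (Q = -6 + 7 = 1)
(U(6 - 1*2) - Q)² = ((5 + (6 - 1*2))² - 1*1)² = ((5 + (6 - 2))² - 1)² = ((5 + 4)² - 1)² = (9² - 1)² = (81 - 1)² = 80² = 6400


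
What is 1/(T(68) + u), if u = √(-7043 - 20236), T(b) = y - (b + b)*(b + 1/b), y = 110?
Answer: -9140/83566879 - 3*I*√3031/83566879 ≈ -0.00010937 - 1.9764e-6*I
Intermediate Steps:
T(b) = 110 - 2*b*(b + 1/b) (T(b) = 110 - (b + b)*(b + 1/b) = 110 - 2*b*(b + 1/b))
u = 3*I*√3031 (u = √(-27279) = 3*I*√3031 ≈ 165.16*I)
1/(T(68) + u) = 1/((108 - 2*68²) + 3*I*√3031) = 1/((108 - 2*4624) + 3*I*√3031) = 1/((108 - 9248) + 3*I*√3031) = 1/(-9140 + 3*I*√3031)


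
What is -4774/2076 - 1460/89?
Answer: -1727923/92382 ≈ -18.704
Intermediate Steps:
-4774/2076 - 1460/89 = -4774*1/2076 - 1460*1/89 = -2387/1038 - 1460/89 = -1727923/92382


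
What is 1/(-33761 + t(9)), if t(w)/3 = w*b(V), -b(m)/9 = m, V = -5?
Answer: -1/32546 ≈ -3.0726e-5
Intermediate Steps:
b(m) = -9*m
t(w) = 135*w (t(w) = 3*(w*(-9*(-5))) = 3*(w*45) = 3*(45*w) = 135*w)
1/(-33761 + t(9)) = 1/(-33761 + 135*9) = 1/(-33761 + 1215) = 1/(-32546) = -1/32546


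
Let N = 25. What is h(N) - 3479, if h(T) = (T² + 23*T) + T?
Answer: -2254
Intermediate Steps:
h(T) = T² + 24*T
h(N) - 3479 = 25*(24 + 25) - 3479 = 25*49 - 3479 = 1225 - 3479 = -2254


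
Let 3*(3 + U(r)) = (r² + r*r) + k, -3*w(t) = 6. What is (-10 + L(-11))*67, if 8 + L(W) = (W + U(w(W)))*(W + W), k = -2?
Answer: 16482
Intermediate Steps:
w(t) = -2 (w(t) = -⅓*6 = -2)
U(r) = -11/3 + 2*r²/3 (U(r) = -3 + ((r² + r*r) - 2)/3 = -3 + ((r² + r²) - 2)/3 = -3 + (2*r² - 2)/3 = -3 + (-2 + 2*r²)/3 = -3 + (-⅔ + 2*r²/3) = -11/3 + 2*r²/3)
L(W) = -8 + 2*W*(-1 + W) (L(W) = -8 + (W + (-11/3 + (⅔)*(-2)²))*(W + W) = -8 + (W + (-11/3 + (⅔)*4))*(2*W) = -8 + (W + (-11/3 + 8/3))*(2*W) = -8 + (W - 1)*(2*W) = -8 + (-1 + W)*(2*W) = -8 + 2*W*(-1 + W))
(-10 + L(-11))*67 = (-10 + (-8 - 2*(-11) + 2*(-11)²))*67 = (-10 + (-8 + 22 + 2*121))*67 = (-10 + (-8 + 22 + 242))*67 = (-10 + 256)*67 = 246*67 = 16482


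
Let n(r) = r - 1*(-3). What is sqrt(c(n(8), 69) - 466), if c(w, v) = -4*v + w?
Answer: I*sqrt(731) ≈ 27.037*I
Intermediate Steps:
n(r) = 3 + r (n(r) = r + 3 = 3 + r)
c(w, v) = w - 4*v
sqrt(c(n(8), 69) - 466) = sqrt(((3 + 8) - 4*69) - 466) = sqrt((11 - 276) - 466) = sqrt(-265 - 466) = sqrt(-731) = I*sqrt(731)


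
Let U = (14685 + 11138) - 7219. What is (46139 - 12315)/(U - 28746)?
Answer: -16912/5071 ≈ -3.3350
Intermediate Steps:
U = 18604 (U = 25823 - 7219 = 18604)
(46139 - 12315)/(U - 28746) = (46139 - 12315)/(18604 - 28746) = 33824/(-10142) = 33824*(-1/10142) = -16912/5071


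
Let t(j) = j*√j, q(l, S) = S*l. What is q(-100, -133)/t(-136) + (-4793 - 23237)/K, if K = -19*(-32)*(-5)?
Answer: 2803/304 + 3325*I*√34/2312 ≈ 9.2204 + 8.3858*I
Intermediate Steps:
K = -3040 (K = 608*(-5) = -3040)
t(j) = j^(3/2)
q(-100, -133)/t(-136) + (-4793 - 23237)/K = (-133*(-100))/((-136)^(3/2)) + (-4793 - 23237)/(-3040) = 13300/((-272*I*√34)) - 28030*(-1/3040) = 13300*(I*√34/9248) + 2803/304 = 3325*I*√34/2312 + 2803/304 = 2803/304 + 3325*I*√34/2312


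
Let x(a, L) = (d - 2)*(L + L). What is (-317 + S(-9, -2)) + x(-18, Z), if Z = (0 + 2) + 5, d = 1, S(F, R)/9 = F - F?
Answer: -331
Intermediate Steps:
S(F, R) = 0 (S(F, R) = 9*(F - F) = 9*0 = 0)
Z = 7 (Z = 2 + 5 = 7)
x(a, L) = -2*L (x(a, L) = (1 - 2)*(L + L) = -2*L)
(-317 + S(-9, -2)) + x(-18, Z) = (-317 + 0) - 2*7 = -317 - 14 = -331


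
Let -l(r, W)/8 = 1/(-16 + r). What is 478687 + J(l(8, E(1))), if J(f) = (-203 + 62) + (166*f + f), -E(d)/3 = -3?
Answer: 478713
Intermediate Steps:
E(d) = 9 (E(d) = -3*(-3) = 9)
l(r, W) = -8/(-16 + r)
J(f) = -141 + 167*f
478687 + J(l(8, E(1))) = 478687 + (-141 + 167*(-8/(-16 + 8))) = 478687 + (-141 + 167*(-8/(-8))) = 478687 + (-141 + 167*(-8*(-1/8))) = 478687 + (-141 + 167*1) = 478687 + (-141 + 167) = 478687 + 26 = 478713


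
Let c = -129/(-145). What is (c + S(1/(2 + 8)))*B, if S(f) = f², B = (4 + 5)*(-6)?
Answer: -70443/1450 ≈ -48.581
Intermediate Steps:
c = 129/145 (c = -129*(-1/145) = 129/145 ≈ 0.88966)
B = -54 (B = 9*(-6) = -54)
(c + S(1/(2 + 8)))*B = (129/145 + (1/(2 + 8))²)*(-54) = (129/145 + (1/10)²)*(-54) = (129/145 + (⅒)²)*(-54) = (129/145 + 1/100)*(-54) = (2609/2900)*(-54) = -70443/1450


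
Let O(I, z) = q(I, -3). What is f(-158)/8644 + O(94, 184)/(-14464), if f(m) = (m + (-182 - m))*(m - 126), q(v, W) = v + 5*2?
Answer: 23334883/3907088 ≈ 5.9725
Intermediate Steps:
q(v, W) = 10 + v (q(v, W) = v + 10 = 10 + v)
O(I, z) = 10 + I
f(m) = 22932 - 182*m (f(m) = -182*(-126 + m) = 22932 - 182*m)
f(-158)/8644 + O(94, 184)/(-14464) = (22932 - 182*(-158))/8644 + (10 + 94)/(-14464) = (22932 + 28756)*(1/8644) + 104*(-1/14464) = 51688*(1/8644) - 13/1808 = 12922/2161 - 13/1808 = 23334883/3907088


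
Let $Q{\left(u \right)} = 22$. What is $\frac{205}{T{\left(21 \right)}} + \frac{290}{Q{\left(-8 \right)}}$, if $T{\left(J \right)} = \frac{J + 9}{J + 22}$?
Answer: $\frac{20263}{66} \approx 307.02$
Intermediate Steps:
$T{\left(J \right)} = \frac{9 + J}{22 + J}$
$\frac{205}{T{\left(21 \right)}} + \frac{290}{Q{\left(-8 \right)}} = \frac{205}{\frac{1}{22 + 21} \left(9 + 21\right)} + \frac{290}{22} = \frac{205}{\frac{1}{43} \cdot 30} + 290 \cdot \frac{1}{22} = \frac{205}{\frac{1}{43} \cdot 30} + \frac{145}{11} = \frac{205}{\frac{30}{43}} + \frac{145}{11} = 205 \cdot \frac{43}{30} + \frac{145}{11} = \frac{1763}{6} + \frac{145}{11} = \frac{20263}{66}$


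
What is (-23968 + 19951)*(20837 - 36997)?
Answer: 64914720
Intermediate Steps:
(-23968 + 19951)*(20837 - 36997) = -4017*(-16160) = 64914720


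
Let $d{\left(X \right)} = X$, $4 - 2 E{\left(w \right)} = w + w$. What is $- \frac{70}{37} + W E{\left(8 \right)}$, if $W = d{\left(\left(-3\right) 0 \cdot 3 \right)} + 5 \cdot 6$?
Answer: $- \frac{6730}{37} \approx -181.89$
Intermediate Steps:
$E{\left(w \right)} = 2 - w$ ($E{\left(w \right)} = 2 - \frac{w + w}{2} = 2 - \frac{2 w}{2} = 2 - w$)
$W = 30$ ($W = \left(-3\right) 0 \cdot 3 + 5 \cdot 6 = 0 \cdot 3 + 30 = 0 + 30 = 30$)
$- \frac{70}{37} + W E{\left(8 \right)} = - \frac{70}{37} + 30 \left(2 - 8\right) = \left(-70\right) \frac{1}{37} + 30 \left(2 - 8\right) = - \frac{70}{37} + 30 \left(-6\right) = - \frac{70}{37} - 180 = - \frac{6730}{37}$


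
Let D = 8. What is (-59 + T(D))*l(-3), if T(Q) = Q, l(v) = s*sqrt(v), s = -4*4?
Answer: 816*I*sqrt(3) ≈ 1413.4*I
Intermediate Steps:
s = -16
l(v) = -16*sqrt(v)
(-59 + T(D))*l(-3) = (-59 + 8)*(-16*I*sqrt(3)) = -(-816)*I*sqrt(3) = 816*I*sqrt(3)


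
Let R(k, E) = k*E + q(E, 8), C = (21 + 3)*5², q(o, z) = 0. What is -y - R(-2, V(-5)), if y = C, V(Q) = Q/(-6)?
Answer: -1795/3 ≈ -598.33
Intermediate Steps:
V(Q) = -Q/6 (V(Q) = Q*(-⅙) = -Q/6)
C = 600 (C = 24*25 = 600)
y = 600
R(k, E) = E*k (R(k, E) = k*E + 0 = E*k + 0 = E*k)
-y - R(-2, V(-5)) = -1*600 - (-⅙*(-5))*(-2) = -600 - 5*(-2)/6 = -600 - 1*(-5/3) = -600 + 5/3 = -1795/3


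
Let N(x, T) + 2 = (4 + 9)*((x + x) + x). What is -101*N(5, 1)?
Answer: -19493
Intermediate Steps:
N(x, T) = -2 + 39*x (N(x, T) = -2 + (4 + 9)*((x + x) + x) = -2 + 13*(2*x + x) = -2 + 13*(3*x) = -2 + 39*x)
-101*N(5, 1) = -101*(-2 + 39*5) = -101*(-2 + 195) = -101*193 = -19493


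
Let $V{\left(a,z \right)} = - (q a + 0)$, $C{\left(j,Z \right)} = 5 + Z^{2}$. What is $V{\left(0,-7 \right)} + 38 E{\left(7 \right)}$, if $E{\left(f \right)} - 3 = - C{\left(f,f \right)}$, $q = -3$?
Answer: $-1938$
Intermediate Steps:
$E{\left(f \right)} = -2 - f^{2}$ ($E{\left(f \right)} = 3 - \left(5 + f^{2}\right) = -2 - f^{2}$)
$V{\left(a,z \right)} = 3 a$ ($V{\left(a,z \right)} = - (- 3 a + 0) = - \left(-3\right) a = 3 a$)
$V{\left(0,-7 \right)} + 38 E{\left(7 \right)} = 3 \cdot 0 + 38 \left(-2 - 7^{2}\right) = 0 + 38 \left(-2 - 49\right) = 0 + 38 \left(-51\right) = 0 - 1938 = -1938$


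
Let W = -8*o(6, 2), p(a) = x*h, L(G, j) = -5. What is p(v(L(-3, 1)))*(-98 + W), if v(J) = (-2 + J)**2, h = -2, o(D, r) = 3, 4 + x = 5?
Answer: 244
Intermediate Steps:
x = 1 (x = -4 + 5 = 1)
p(a) = -2 (p(a) = 1*(-2) = -2)
W = -24 (W = -8*3 = -24)
p(v(L(-3, 1)))*(-98 + W) = -2*(-98 - 24) = -2*(-122) = 244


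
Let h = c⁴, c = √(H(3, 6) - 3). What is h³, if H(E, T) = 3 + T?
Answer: 46656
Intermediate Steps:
c = √6 (c = √((3 + 6) - 3) = √(9 - 3) = √6 ≈ 2.4495)
h = 36 (h = (√6)⁴ = 36)
h³ = 36³ = 46656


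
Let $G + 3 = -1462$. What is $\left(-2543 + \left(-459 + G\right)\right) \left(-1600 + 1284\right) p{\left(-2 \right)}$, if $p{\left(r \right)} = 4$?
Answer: $5646288$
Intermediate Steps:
$G = -1465$ ($G = -3 - 1462 = -1465$)
$\left(-2543 + \left(-459 + G\right)\right) \left(-1600 + 1284\right) p{\left(-2 \right)} = \left(-2543 - 1924\right) \left(-1600 + 1284\right) 4 = \left(-2543 - 1924\right) \left(-316\right) 4 = \left(-4467\right) \left(-316\right) 4 = 1411572 \cdot 4 = 5646288$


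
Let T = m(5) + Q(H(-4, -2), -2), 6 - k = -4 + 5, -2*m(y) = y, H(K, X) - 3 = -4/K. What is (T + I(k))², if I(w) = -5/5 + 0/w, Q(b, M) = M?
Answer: 121/4 ≈ 30.250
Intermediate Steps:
H(K, X) = 3 - 4/K
m(y) = -y/2
k = 5 (k = 6 - (-4 + 5) = 6 - 1*1 = 6 - 1 = 5)
T = -9/2 (T = -½*5 - 2 = -5/2 - 2 = -9/2 ≈ -4.5000)
I(w) = -1 (I(w) = -5*⅕ + 0 = -1 + 0 = -1)
(T + I(k))² = (-9/2 - 1)² = (-11/2)² = 121/4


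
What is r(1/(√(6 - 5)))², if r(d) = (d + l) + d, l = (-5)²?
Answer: 729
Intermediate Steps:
l = 25
r(d) = 25 + 2*d (r(d) = (d + 25) + d = (25 + d) + d = 25 + 2*d)
r(1/(√(6 - 5)))² = (25 + 2/(√(6 - 5)))² = (25 + 2/(√1))² = (25 + 2/1)² = (25 + 2*1)² = (25 + 2)² = 27² = 729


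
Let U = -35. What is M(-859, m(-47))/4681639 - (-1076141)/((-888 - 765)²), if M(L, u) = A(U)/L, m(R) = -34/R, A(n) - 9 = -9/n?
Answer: 419586111098479/1065363063893415 ≈ 0.39384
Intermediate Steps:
A(n) = 9 - 9/n
M(L, u) = 324/(35*L) (M(L, u) = (9 - 9/(-35))/L = (9 - 9*(-1/35))/L = (9 + 9/35)/L = 324/(35*L))
M(-859, m(-47))/4681639 - (-1076141)/((-888 - 765)²) = ((324/35)/(-859))/4681639 - (-1076141)/((-888 - 765)²) = ((324/35)*(-1/859))*(1/4681639) - (-1076141)/((-1653)²) = -324/30065*1/4681639 - (-1076141)/2732409 = -324/140753476535 - (-1076141)/2732409 = -324/140753476535 - 1*(-2981/7569) = -324/140753476535 + 2981/7569 = 419586111098479/1065363063893415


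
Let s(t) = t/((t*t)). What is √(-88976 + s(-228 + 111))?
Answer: I*√135332509/39 ≈ 298.29*I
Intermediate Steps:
s(t) = 1/t (s(t) = t/(t²) = t/t² = 1/t)
√(-88976 + s(-228 + 111)) = √(-88976 + 1/(-228 + 111)) = √(-88976 + 1/(-117)) = √(-88976 - 1/117) = √(-10410193/117) = I*√135332509/39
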